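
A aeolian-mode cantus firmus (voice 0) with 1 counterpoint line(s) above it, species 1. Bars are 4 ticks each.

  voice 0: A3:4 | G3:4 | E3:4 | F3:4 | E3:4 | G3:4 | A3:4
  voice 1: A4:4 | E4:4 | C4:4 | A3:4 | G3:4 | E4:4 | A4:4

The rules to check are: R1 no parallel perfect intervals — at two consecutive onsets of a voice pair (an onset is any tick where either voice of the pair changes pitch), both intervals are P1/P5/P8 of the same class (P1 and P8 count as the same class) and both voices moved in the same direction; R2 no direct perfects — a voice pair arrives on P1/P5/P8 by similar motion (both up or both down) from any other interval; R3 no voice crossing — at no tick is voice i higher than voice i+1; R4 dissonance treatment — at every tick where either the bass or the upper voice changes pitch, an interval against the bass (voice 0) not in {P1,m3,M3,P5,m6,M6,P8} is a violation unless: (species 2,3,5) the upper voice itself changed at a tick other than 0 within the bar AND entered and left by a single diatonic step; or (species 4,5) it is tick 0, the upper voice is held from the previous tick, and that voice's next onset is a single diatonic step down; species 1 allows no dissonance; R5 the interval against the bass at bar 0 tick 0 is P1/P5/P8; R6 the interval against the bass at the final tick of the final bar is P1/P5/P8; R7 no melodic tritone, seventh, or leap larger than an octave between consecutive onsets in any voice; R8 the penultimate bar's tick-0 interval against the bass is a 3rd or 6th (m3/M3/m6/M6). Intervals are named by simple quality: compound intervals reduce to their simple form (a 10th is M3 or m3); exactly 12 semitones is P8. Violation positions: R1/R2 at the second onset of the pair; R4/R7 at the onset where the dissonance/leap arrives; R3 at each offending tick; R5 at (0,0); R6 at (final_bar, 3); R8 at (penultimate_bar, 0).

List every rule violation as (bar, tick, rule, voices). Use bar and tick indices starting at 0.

(6, 0, R2, (0, 1))

bar 0: v0=A3 v1=A4 downbeat P8
bar 1: v0=G3 v1=E4 downbeat M6
bar 2: v0=E3 v1=C4 downbeat m6
bar 3: v0=F3 v1=A3 downbeat M3
bar 4: v0=E3 v1=G3 downbeat m3
bar 5: v0=G3 v1=E4 downbeat M6
bar 6: v0=A3 v1=A4 downbeat P8
  -> R2 @ bar 6 tick 0 v(0, 1): G3/E4 M6 -> A3/A4 P8 similar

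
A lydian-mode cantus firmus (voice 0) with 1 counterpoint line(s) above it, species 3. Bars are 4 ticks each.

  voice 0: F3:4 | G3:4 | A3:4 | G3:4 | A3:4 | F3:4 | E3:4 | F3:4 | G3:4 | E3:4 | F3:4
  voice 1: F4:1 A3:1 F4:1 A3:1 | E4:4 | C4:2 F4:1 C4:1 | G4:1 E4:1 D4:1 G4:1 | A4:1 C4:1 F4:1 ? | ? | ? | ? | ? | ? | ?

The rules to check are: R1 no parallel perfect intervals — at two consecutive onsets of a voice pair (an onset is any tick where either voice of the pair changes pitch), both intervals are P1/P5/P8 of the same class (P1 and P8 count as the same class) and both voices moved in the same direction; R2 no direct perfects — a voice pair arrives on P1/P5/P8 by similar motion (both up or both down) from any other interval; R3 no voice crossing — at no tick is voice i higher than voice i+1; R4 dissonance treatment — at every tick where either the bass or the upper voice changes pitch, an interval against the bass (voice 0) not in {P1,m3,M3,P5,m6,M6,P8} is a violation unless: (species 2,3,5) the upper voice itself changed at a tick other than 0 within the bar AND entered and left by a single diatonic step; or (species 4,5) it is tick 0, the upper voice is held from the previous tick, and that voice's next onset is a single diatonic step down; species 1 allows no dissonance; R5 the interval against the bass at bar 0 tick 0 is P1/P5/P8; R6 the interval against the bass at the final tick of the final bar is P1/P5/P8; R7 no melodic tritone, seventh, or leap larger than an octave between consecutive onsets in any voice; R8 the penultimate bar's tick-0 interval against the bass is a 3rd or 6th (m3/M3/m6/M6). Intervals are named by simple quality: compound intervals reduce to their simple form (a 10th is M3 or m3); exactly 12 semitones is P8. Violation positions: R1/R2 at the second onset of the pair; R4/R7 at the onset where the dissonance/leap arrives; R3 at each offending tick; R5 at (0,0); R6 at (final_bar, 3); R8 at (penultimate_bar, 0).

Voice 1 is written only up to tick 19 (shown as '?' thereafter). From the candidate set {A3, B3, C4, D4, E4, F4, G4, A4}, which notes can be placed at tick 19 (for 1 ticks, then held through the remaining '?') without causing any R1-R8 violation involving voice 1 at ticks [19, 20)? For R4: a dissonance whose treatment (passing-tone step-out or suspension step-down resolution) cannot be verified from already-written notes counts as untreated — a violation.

A3: legal
B3: violates R4,R7
C4: legal
D4: violates R4
E4: legal
F4: legal
G4: violates R4
A4: legal

{A3, A4, C4, E4, F4}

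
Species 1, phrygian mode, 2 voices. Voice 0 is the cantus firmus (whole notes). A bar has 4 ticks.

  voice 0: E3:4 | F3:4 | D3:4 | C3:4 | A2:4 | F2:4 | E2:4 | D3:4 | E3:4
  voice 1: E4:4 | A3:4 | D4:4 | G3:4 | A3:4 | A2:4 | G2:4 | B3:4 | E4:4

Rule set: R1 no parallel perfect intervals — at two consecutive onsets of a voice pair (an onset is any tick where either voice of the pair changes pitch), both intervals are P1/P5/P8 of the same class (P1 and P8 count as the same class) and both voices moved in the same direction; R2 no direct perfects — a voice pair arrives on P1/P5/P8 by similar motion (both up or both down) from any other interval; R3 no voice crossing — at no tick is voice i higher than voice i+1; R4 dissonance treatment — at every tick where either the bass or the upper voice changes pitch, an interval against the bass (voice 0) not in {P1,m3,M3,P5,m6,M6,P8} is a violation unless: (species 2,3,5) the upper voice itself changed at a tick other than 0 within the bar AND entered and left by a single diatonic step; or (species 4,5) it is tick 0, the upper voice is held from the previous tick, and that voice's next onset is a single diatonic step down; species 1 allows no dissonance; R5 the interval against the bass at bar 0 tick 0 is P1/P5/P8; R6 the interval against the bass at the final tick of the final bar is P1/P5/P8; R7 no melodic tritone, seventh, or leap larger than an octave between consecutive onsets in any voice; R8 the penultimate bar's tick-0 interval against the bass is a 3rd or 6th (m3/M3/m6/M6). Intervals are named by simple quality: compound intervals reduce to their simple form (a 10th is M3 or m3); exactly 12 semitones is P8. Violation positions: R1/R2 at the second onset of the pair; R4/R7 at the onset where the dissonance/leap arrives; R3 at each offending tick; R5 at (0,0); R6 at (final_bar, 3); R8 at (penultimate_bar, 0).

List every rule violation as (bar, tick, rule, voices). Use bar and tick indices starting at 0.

(3, 0, R2, (0, 1))
(7, 0, R7, (0,))
(7, 0, R7, (1,))
(8, 0, R2, (0, 1))

bar 0: v0=E3 v1=E4 downbeat P8
bar 1: v0=F3 v1=A3 downbeat M3
bar 2: v0=D3 v1=D4 downbeat P8
bar 3: v0=C3 v1=G3 downbeat P5
bar 4: v0=A2 v1=A3 downbeat P8
bar 5: v0=F2 v1=A2 downbeat M3
bar 6: v0=E2 v1=G2 downbeat m3
bar 7: v0=D3 v1=B3 downbeat M6
bar 8: v0=E3 v1=E4 downbeat P8
  -> R2 @ bar 3 tick 0 v(0, 1): D3/D4 P8 -> C3/G3 P5 similar
  -> R7 @ bar 7 tick 0 v(0,): E2->D3 leap 10st
  -> R7 @ bar 7 tick 0 v(1,): G2->B3 leap 16st
  -> R2 @ bar 8 tick 0 v(0, 1): D3/B3 M6 -> E3/E4 P8 similar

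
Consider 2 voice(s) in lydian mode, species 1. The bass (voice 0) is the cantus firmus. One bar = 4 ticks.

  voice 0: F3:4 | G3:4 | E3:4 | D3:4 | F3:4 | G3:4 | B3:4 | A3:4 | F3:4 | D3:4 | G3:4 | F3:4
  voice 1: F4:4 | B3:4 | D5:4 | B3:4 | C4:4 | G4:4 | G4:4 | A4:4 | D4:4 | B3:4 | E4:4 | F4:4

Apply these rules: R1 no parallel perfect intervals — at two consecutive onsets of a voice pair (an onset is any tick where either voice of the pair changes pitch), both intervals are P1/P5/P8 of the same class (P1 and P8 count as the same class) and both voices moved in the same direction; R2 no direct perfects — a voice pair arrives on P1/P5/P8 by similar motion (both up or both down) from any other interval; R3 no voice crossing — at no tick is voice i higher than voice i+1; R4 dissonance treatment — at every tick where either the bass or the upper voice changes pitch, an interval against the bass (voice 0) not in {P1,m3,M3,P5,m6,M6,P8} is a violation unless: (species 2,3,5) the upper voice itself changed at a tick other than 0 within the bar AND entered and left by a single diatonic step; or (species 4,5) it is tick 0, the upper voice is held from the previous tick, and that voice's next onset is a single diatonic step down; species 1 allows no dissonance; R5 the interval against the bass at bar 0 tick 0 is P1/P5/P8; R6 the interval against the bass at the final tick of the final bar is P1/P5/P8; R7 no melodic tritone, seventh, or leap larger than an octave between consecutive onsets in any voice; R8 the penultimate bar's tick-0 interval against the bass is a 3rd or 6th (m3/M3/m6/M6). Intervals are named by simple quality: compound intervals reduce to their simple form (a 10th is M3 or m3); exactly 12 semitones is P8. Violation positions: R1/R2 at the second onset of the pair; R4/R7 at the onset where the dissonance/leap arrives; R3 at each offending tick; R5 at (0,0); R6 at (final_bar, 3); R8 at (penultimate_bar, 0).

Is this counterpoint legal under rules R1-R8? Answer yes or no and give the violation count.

bar 0: v0=F3 v1=F4 (P8)
bar 1: v0=G3 v1=B3 (M3)
bar 2: v0=E3 v1=D5 (m7)
bar 3: v0=D3 v1=B3 (M6)
bar 4: v0=F3 v1=C4 (P5)
bar 5: v0=G3 v1=G4 (P8)
bar 6: v0=B3 v1=G4 (m6)
bar 7: v0=A3 v1=A4 (P8)
bar 8: v0=F3 v1=D4 (M6)
bar 9: v0=D3 v1=B3 (M6)
bar 10: v0=G3 v1=E4 (M6)
bar 11: v0=F3 v1=F4 (P8)
  R7 @ bar1.0: F4->B3 leap 6st
  R4 @ bar2.0: E3/D5 m7 untreated
  R7 @ bar2.0: B3->D5 leap 15st
  R7 @ bar3.0: D5->B3 leap 15st
  R2 @ bar4.0: D3/B3 M6 -> F3/C4 P5 similar
  R2 @ bar5.0: F3/C4 P5 -> G3/G4 P8 similar

No (6 violations)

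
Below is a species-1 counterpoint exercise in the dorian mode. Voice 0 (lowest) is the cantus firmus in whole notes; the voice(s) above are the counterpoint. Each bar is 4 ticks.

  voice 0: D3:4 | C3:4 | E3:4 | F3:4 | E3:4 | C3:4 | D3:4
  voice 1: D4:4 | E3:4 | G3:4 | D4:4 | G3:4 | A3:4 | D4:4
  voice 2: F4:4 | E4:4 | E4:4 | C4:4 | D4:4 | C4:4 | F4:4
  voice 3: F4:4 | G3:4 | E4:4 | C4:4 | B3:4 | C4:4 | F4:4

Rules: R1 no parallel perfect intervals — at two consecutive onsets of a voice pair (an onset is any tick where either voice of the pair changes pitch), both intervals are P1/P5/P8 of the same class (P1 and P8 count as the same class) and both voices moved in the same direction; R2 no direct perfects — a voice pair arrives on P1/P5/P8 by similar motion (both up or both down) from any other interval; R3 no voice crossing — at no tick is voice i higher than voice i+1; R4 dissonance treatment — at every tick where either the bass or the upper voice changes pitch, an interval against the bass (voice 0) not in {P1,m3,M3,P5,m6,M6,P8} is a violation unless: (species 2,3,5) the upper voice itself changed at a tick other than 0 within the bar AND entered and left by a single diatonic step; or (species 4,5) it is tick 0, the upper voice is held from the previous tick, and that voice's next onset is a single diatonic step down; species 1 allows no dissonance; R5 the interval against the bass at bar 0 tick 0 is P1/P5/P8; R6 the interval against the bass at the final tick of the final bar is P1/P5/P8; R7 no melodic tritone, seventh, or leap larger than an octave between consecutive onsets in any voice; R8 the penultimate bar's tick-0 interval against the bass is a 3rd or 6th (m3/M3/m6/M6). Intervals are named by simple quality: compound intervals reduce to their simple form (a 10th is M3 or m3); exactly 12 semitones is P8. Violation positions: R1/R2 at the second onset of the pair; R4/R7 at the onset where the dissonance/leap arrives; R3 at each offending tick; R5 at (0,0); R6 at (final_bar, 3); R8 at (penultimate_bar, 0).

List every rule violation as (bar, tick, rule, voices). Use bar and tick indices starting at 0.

bar 0: v0=D3 v1=D4 v2=F4 v3=F4 downbeat m3
bar 1: v0=C3 v1=E3 v2=E4 v3=G3 downbeat P5
bar 2: v0=E3 v1=G3 v2=E4 v3=E4 downbeat P8
bar 3: v0=F3 v1=D4 v2=C4 v3=C4 downbeat P5
bar 4: v0=E3 v1=G3 v2=D4 v3=B3 downbeat P5
bar 5: v0=C3 v1=A3 v2=C4 v3=C4 downbeat P8
bar 6: v0=D3 v1=D4 v2=F4 v3=F4 downbeat m3
  -> R5 @ bar 0 tick 0 v(0, 2): opens on m3
  -> R5 @ bar 0 tick 0 v(0, 3): opens on m3
  -> R2 @ bar 1 tick 0 v(0, 3): D3/F4 m3 -> C3/G3 P5 similar
  -> R2 @ bar 1 tick 0 v(1, 2): D4/F4 m3 -> E3/E4 P8 similar
  -> R3 @ bar 1 tick 0 v(2, 3): E4 above G3
  -> R7 @ bar 1 tick 0 v(1,): D4->E3 leap 10st
  -> R7 @ bar 1 tick 0 v(3,): F4->G3 leap 10st
  -> R3 @ bar 1 tick 1 v(2, 3): E4 above G3
  -> R3 @ bar 1 tick 2 v(2, 3): E4 above G3
  -> R3 @ bar 1 tick 3 v(2, 3): E4 above G3
  -> R2 @ bar 2 tick 0 v(0, 3): C3/G3 P5 -> E3/E4 P8 similar
  -> R1 @ bar 3 tick 0 v(2, 3): E4/E4 P1 -> C4/C4 P1 similar
  -> R3 @ bar 3 tick 0 v(1, 2): D4 above C4
  -> R3 @ bar 3 tick 1 v(1, 2): D4 above C4
  -> R3 @ bar 3 tick 2 v(1, 2): D4 above C4
  -> R3 @ bar 3 tick 3 v(1, 2): D4 above C4
  -> R1 @ bar 4 tick 0 v(0, 3): F3/C4 P5 -> E3/B3 P5 similar
  -> R3 @ bar 4 tick 0 v(2, 3): D4 above B3
  -> R4 @ bar 4 tick 0 v(0, 2): E3/D4 m7 untreated
  -> R3 @ bar 4 tick 1 v(2, 3): D4 above B3
  -> R3 @ bar 4 tick 2 v(2, 3): D4 above B3
  -> R3 @ bar 4 tick 3 v(2, 3): D4 above B3
  -> R2 @ bar 5 tick 0 v(0, 2): E3/D4 m7 -> C3/C4 P8 similar
  -> R8 @ bar 5 tick 0 v(0, 2): penult P8 not 3rd/6th
  -> R8 @ bar 5 tick 0 v(0, 3): penult P8 not 3rd/6th
  -> R1 @ bar 6 tick 0 v(2, 3): C4/C4 P1 -> F4/F4 P1 similar
  -> R2 @ bar 6 tick 0 v(0, 1): C3/A3 M6 -> D3/D4 P8 similar
  -> R6 @ bar 6 tick 3 v(0, 2): closes on m3
  -> R6 @ bar 6 tick 3 v(0, 3): closes on m3

(0, 0, R5, (0, 2))
(0, 0, R5, (0, 3))
(1, 0, R2, (0, 3))
(1, 0, R2, (1, 2))
(1, 0, R3, (2, 3))
(1, 0, R7, (1,))
(1, 0, R7, (3,))
(1, 1, R3, (2, 3))
(1, 2, R3, (2, 3))
(1, 3, R3, (2, 3))
(2, 0, R2, (0, 3))
(3, 0, R1, (2, 3))
(3, 0, R3, (1, 2))
(3, 1, R3, (1, 2))
(3, 2, R3, (1, 2))
(3, 3, R3, (1, 2))
(4, 0, R1, (0, 3))
(4, 0, R3, (2, 3))
(4, 0, R4, (0, 2))
(4, 1, R3, (2, 3))
(4, 2, R3, (2, 3))
(4, 3, R3, (2, 3))
(5, 0, R2, (0, 2))
(5, 0, R8, (0, 2))
(5, 0, R8, (0, 3))
(6, 0, R1, (2, 3))
(6, 0, R2, (0, 1))
(6, 3, R6, (0, 2))
(6, 3, R6, (0, 3))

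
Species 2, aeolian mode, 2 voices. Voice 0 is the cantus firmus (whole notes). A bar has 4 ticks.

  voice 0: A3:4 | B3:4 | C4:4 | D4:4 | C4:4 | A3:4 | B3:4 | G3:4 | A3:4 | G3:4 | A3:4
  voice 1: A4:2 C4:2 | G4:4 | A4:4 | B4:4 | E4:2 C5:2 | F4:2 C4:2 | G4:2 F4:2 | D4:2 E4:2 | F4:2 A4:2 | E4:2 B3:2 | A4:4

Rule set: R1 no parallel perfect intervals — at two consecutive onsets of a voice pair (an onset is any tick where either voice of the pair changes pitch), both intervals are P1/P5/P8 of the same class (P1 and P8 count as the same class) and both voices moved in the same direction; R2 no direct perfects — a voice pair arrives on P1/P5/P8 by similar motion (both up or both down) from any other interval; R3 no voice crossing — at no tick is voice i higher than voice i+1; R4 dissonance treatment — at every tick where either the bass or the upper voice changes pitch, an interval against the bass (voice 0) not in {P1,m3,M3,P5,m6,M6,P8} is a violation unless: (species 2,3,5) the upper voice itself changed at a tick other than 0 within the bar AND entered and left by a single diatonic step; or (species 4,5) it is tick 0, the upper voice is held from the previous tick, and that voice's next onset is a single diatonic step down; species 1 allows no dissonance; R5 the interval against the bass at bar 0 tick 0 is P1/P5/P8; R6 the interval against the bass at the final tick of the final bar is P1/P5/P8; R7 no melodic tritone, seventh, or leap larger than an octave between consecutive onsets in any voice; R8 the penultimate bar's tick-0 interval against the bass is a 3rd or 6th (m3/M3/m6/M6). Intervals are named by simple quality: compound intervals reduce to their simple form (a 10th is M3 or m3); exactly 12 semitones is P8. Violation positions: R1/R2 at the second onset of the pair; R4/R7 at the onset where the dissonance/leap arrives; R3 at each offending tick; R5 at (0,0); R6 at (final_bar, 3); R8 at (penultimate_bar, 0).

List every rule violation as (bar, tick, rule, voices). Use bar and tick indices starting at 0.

bar 0: v0=A3 v1=A4 downbeat P8
bar 1: v0=B3 v1=G4 downbeat m6
bar 2: v0=C4 v1=A4 downbeat M6
bar 3: v0=D4 v1=B4 downbeat M6
bar 4: v0=C4 v1=E4 downbeat M3
bar 5: v0=A3 v1=F4 downbeat m6
bar 6: v0=B3 v1=G4 downbeat m6
bar 7: v0=G3 v1=D4 downbeat P5
bar 8: v0=A3 v1=F4 downbeat m6
bar 9: v0=G3 v1=E4 downbeat M6
bar 10: v0=A3 v1=A4 downbeat P8
  -> R4 @ bar 6 tick 2 v(0, 1): B3/F4 TT untreated
  -> R2 @ bar 7 tick 0 v(0, 1): B3/F4 TT -> G3/D4 P5 similar
  -> R2 @ bar 10 tick 0 v(0, 1): G3/B3 M3 -> A3/A4 P8 similar
  -> R7 @ bar 10 tick 0 v(1,): B3->A4 leap 10st

(6, 2, R4, (0, 1))
(7, 0, R2, (0, 1))
(10, 0, R2, (0, 1))
(10, 0, R7, (1,))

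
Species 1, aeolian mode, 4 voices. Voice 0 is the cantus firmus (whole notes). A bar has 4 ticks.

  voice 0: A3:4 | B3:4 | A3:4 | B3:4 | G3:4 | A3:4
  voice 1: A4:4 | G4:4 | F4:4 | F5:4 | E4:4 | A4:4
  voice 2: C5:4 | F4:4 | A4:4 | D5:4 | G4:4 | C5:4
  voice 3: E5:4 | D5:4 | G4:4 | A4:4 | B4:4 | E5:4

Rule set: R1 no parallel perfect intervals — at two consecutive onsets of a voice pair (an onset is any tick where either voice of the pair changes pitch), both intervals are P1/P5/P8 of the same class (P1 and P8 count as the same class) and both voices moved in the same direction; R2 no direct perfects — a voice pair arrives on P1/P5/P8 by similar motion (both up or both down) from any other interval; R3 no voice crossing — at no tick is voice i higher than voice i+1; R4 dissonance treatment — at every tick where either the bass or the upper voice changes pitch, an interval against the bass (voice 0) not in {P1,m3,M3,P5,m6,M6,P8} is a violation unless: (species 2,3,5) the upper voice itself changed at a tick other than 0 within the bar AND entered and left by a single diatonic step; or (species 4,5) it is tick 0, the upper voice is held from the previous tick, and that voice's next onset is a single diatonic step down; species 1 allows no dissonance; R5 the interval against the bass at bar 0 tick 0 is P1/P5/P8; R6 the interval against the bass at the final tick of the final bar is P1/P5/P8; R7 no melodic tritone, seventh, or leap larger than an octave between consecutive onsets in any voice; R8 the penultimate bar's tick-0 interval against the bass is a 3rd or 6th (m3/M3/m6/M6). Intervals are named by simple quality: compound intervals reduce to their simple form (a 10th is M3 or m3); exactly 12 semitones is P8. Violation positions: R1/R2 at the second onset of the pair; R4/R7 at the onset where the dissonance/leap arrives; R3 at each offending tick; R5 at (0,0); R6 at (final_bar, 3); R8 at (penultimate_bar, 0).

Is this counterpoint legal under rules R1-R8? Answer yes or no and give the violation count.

No (29 violations)

bar 0: v0=A3 v1=A4 v2=C5 v3=E5 (P5)
bar 1: v0=B3 v1=G4 v2=F4 v3=D5 (m3)
bar 2: v0=A3 v1=F4 v2=A4 v3=G4 (m7)
bar 3: v0=B3 v1=F5 v2=D5 v3=A4 (m7)
bar 4: v0=G3 v1=E4 v2=G4 v3=B4 (M3)
bar 5: v0=A3 v1=A4 v2=C5 v3=E5 (P5)
  R5 @ bar0.0: opens on m3
  R1 @ bar1.0: A4/E5 P5 -> G4/D5 P5 similar
  R3 @ bar1.0: G4 above F4
  R4 @ bar1.0: B3/F4 TT untreated
  R3 @ bar1.1: G4 above F4
  R3 @ bar1.2: G4 above F4
  R3 @ bar1.3: G4 above F4
  R3 @ bar2.0: A4 above G4
  R4 @ bar2.0: A3/G4 m7 untreated
  R3 @ bar2.1: A4 above G4
  R3 @ bar2.2: A4 above G4
  R3 @ bar2.3: A4 above G4
  R3 @ bar3.0: F5 above D5
  R3 @ bar3.0: D5 above A4
  R4 @ bar3.0: B3/F5 TT untreated
  R4 @ bar3.0: B3/A4 m7 untreated
  R3 @ bar3.1: F5 above D5
  R3 @ bar3.1: D5 above A4
  R3 @ bar3.2: F5 above D5
  R3 @ bar3.2: D5 above A4
  R3 @ bar3.3: F5 above D5
  R3 @ bar3.3: D5 above A4
  R2 @ bar4.0: B3/D5 m3 -> G3/G4 P8 similar
  R7 @ bar4.0: F5->E4 leap 13st
  R8 @ bar4.0: penult P8 not 3rd/6th
  R1 @ bar5.0: E4/B4 P5 -> A4/E5 P5 similar
  R2 @ bar5.0: G3/E4 M6 -> A3/A4 P8 similar
  R2 @ bar5.0: G3/B4 M3 -> A3/E5 P5 similar
  R6 @ bar5.3: closes on m3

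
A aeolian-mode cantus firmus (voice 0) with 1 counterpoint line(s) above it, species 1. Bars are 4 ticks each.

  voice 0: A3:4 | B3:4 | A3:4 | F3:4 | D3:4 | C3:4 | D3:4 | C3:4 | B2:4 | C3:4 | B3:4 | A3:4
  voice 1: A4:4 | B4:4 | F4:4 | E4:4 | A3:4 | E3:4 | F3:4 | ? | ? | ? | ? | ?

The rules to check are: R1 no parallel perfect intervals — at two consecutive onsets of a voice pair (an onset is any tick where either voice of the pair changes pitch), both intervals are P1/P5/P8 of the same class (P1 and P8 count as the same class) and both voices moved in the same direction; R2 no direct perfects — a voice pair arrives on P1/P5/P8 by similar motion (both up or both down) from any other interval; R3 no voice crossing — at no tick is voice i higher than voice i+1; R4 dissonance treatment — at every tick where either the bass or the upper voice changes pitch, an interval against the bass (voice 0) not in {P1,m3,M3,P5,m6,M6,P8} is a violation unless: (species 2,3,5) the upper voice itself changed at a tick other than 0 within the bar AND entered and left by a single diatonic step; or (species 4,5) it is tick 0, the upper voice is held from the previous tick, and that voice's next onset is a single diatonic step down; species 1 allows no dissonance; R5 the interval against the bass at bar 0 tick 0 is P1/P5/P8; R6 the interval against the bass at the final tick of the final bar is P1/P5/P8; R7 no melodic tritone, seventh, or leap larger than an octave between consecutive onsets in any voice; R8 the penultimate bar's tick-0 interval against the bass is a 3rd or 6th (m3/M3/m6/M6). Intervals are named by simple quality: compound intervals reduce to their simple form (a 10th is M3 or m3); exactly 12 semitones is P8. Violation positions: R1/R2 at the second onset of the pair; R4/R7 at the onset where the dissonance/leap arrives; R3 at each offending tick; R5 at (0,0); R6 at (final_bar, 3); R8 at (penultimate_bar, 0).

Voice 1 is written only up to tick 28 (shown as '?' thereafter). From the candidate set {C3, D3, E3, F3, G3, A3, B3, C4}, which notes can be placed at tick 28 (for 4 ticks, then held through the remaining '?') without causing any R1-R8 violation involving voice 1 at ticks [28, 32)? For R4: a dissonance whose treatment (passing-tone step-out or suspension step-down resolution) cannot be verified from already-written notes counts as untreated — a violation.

C3: violates R2
D3: violates R4
E3: legal
F3: violates R4
G3: legal
A3: legal
B3: violates R4,R7
C4: legal

{A3, C4, E3, G3}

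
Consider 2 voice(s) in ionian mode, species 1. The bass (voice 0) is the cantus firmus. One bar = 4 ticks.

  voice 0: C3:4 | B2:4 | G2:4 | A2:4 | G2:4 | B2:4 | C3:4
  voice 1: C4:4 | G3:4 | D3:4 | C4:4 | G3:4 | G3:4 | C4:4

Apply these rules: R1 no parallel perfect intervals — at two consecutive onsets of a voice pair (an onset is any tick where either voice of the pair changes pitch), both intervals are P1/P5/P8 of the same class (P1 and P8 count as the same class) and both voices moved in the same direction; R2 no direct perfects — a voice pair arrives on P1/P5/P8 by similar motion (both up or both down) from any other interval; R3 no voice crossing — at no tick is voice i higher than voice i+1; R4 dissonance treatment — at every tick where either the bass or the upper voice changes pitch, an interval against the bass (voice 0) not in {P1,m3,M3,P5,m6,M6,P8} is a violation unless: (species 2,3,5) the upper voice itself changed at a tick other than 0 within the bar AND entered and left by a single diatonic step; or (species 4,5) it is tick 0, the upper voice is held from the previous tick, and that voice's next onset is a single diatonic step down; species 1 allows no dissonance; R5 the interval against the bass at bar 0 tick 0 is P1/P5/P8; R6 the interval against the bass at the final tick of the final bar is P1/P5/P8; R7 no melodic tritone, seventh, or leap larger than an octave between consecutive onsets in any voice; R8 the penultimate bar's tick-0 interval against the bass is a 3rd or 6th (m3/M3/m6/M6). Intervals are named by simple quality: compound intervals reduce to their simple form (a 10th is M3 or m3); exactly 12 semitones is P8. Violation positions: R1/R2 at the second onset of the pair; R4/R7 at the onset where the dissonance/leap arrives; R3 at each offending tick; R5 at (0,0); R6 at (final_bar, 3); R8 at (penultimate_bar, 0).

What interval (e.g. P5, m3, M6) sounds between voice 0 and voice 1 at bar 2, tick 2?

voice 0=G2 voice 1=D3 -> P5

P5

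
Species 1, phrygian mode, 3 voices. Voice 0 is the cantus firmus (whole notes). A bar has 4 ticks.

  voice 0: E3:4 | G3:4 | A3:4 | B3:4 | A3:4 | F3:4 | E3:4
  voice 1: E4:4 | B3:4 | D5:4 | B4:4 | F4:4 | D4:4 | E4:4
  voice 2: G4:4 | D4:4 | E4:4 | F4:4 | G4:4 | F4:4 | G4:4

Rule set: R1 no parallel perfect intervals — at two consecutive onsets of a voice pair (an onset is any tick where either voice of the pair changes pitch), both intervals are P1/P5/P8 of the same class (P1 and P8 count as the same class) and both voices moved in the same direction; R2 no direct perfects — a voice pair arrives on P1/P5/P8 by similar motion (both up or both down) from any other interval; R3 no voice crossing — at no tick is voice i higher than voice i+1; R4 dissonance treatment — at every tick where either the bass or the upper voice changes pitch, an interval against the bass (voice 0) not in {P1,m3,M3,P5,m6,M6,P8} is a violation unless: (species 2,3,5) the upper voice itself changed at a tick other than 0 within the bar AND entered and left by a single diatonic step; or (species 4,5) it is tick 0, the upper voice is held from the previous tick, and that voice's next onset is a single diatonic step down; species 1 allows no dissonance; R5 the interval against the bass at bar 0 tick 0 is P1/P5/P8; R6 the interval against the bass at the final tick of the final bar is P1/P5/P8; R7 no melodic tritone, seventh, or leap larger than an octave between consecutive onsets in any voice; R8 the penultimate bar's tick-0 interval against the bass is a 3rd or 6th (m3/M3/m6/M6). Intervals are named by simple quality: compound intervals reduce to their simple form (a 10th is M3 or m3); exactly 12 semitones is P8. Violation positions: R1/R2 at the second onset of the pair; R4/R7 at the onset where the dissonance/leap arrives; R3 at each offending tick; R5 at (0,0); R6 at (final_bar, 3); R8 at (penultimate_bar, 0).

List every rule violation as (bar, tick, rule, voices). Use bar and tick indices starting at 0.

bar 0: v0=E3 v1=E4 v2=G4 downbeat m3
bar 1: v0=G3 v1=B3 v2=D4 downbeat P5
bar 2: v0=A3 v1=D5 v2=E4 downbeat P5
bar 3: v0=B3 v1=B4 v2=F4 downbeat TT
bar 4: v0=A3 v1=F4 v2=G4 downbeat m7
bar 5: v0=F3 v1=D4 v2=F4 downbeat P8
bar 6: v0=E3 v1=E4 v2=G4 downbeat m3
  -> R5 @ bar 0 tick 0 v(0, 2): opens on m3
  -> R1 @ bar 2 tick 0 v(0, 2): G3/D4 P5 -> A3/E4 P5 similar
  -> R3 @ bar 2 tick 0 v(1, 2): D5 above E4
  -> R4 @ bar 2 tick 0 v(0, 1): A3/D5 P4 untreated
  -> R7 @ bar 2 tick 0 v(1,): B3->D5 leap 15st
  -> R3 @ bar 2 tick 1 v(1, 2): D5 above E4
  -> R3 @ bar 2 tick 2 v(1, 2): D5 above E4
  -> R3 @ bar 2 tick 3 v(1, 2): D5 above E4
  -> R3 @ bar 3 tick 0 v(1, 2): B4 above F4
  -> R4 @ bar 3 tick 0 v(0, 2): B3/F4 TT untreated
  -> R3 @ bar 3 tick 1 v(1, 2): B4 above F4
  -> R3 @ bar 3 tick 2 v(1, 2): B4 above F4
  -> R3 @ bar 3 tick 3 v(1, 2): B4 above F4
  -> R4 @ bar 4 tick 0 v(0, 2): A3/G4 m7 untreated
  -> R7 @ bar 4 tick 0 v(1,): B4->F4 leap 6st
  -> R2 @ bar 5 tick 0 v(0, 2): A3/G4 m7 -> F3/F4 P8 similar
  -> R8 @ bar 5 tick 0 v(0, 2): penult P8 not 3rd/6th
  -> R6 @ bar 6 tick 3 v(0, 2): closes on m3

(0, 0, R5, (0, 2))
(2, 0, R1, (0, 2))
(2, 0, R3, (1, 2))
(2, 0, R4, (0, 1))
(2, 0, R7, (1,))
(2, 1, R3, (1, 2))
(2, 2, R3, (1, 2))
(2, 3, R3, (1, 2))
(3, 0, R3, (1, 2))
(3, 0, R4, (0, 2))
(3, 1, R3, (1, 2))
(3, 2, R3, (1, 2))
(3, 3, R3, (1, 2))
(4, 0, R4, (0, 2))
(4, 0, R7, (1,))
(5, 0, R2, (0, 2))
(5, 0, R8, (0, 2))
(6, 3, R6, (0, 2))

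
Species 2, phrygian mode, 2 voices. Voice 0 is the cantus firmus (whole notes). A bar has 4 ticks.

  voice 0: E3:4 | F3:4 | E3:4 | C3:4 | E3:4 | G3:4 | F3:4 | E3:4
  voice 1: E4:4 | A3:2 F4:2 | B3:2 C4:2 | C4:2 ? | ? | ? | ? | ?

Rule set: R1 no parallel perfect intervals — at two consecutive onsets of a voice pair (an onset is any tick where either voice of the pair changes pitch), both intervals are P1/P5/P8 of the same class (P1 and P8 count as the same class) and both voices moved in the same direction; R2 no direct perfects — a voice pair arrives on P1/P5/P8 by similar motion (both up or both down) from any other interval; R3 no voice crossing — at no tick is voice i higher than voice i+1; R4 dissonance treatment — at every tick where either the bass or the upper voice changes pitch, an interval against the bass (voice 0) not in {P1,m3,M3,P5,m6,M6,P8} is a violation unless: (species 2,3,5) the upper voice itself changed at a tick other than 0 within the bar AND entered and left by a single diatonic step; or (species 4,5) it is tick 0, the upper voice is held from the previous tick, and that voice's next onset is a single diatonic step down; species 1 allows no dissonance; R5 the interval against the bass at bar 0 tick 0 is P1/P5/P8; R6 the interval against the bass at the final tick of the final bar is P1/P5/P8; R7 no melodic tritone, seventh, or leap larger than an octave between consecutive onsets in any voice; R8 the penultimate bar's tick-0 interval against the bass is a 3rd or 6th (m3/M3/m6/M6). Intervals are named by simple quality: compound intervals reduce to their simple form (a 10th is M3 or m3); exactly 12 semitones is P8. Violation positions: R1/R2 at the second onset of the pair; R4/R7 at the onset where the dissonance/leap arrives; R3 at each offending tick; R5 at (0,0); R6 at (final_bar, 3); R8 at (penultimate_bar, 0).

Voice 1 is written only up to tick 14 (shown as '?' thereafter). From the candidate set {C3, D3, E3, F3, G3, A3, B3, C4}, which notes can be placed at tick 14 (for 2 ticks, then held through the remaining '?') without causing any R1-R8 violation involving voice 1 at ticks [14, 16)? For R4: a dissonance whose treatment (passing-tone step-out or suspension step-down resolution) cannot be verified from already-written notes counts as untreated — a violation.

C3: legal
D3: violates R4,R7
E3: legal
F3: violates R4
G3: legal
A3: legal
B3: violates R4
C4: legal

{A3, C3, C4, E3, G3}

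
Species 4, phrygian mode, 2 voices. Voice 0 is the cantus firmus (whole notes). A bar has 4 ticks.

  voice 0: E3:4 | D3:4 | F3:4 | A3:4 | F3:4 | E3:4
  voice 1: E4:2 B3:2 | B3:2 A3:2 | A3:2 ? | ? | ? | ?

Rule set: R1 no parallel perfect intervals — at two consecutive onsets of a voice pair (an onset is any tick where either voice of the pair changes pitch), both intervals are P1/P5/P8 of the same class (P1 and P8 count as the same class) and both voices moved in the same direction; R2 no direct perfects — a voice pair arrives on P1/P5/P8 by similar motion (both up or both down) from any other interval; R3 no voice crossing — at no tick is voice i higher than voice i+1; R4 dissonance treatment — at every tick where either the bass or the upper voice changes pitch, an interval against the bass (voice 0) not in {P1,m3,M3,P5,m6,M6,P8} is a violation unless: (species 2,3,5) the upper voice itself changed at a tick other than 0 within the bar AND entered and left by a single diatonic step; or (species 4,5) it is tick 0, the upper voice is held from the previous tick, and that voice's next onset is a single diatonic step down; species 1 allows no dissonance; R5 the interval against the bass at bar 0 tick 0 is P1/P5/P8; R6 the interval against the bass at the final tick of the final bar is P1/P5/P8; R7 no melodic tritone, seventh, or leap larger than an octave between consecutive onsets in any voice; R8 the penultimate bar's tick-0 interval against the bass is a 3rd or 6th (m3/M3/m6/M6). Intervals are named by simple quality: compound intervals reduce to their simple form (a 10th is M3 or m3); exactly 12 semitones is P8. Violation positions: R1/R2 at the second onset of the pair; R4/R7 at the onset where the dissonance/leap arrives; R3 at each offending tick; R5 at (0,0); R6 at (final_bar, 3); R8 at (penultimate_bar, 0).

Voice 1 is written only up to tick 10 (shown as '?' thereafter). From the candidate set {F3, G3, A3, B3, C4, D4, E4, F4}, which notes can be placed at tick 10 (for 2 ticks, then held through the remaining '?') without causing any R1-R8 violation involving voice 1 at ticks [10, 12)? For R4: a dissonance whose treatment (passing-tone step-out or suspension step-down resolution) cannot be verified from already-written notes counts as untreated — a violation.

F3: legal
G3: violates R4
A3: legal
B3: violates R4
C4: legal
D4: legal
E4: violates R4
F4: legal

{A3, C4, D4, F3, F4}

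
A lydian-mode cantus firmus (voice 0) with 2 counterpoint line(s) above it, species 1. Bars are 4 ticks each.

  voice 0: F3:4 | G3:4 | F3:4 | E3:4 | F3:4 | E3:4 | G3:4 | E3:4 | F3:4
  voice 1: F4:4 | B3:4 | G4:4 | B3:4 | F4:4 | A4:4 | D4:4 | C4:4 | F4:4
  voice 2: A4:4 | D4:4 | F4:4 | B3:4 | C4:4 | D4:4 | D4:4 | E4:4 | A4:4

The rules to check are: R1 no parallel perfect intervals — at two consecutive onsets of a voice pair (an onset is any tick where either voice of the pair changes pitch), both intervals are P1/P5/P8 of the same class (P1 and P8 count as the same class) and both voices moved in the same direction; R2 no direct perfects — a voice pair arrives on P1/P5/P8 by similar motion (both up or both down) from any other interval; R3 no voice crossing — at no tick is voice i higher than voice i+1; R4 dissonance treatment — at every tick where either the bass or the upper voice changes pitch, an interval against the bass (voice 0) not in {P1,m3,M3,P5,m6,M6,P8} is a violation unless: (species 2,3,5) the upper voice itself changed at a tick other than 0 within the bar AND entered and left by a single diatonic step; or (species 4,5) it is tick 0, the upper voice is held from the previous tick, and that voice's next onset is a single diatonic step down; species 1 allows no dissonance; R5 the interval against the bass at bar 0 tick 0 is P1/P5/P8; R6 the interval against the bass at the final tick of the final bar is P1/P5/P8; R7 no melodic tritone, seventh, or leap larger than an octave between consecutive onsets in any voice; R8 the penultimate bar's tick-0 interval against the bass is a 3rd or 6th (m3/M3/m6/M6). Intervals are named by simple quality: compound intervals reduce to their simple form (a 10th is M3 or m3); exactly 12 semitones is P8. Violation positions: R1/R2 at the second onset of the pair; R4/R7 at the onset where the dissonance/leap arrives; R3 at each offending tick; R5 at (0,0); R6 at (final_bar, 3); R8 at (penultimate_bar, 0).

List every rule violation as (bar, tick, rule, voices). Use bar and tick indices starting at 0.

bar 0: v0=F3 v1=F4 v2=A4 downbeat M3
bar 1: v0=G3 v1=B3 v2=D4 downbeat P5
bar 2: v0=F3 v1=G4 v2=F4 downbeat P8
bar 3: v0=E3 v1=B3 v2=B3 downbeat P5
bar 4: v0=F3 v1=F4 v2=C4 downbeat P5
bar 5: v0=E3 v1=A4 v2=D4 downbeat m7
bar 6: v0=G3 v1=D4 v2=D4 downbeat P5
bar 7: v0=E3 v1=C4 v2=E4 downbeat P8
bar 8: v0=F3 v1=F4 v2=A4 downbeat M3
  -> R5 @ bar 0 tick 0 v(0, 2): opens on M3
  -> R7 @ bar 1 tick 0 v(1,): F4->B3 leap 6st
  -> R3 @ bar 2 tick 0 v(1, 2): G4 above F4
  -> R4 @ bar 2 tick 0 v(0, 1): F3/G4 M2 untreated
  -> R3 @ bar 2 tick 1 v(1, 2): G4 above F4
  -> R3 @ bar 2 tick 2 v(1, 2): G4 above F4
  -> R3 @ bar 2 tick 3 v(1, 2): G4 above F4
  -> R2 @ bar 3 tick 0 v(0, 1): F3/G4 M2 -> E3/B3 P5 similar
  -> R2 @ bar 3 tick 0 v(0, 2): F3/F4 P8 -> E3/B3 P5 similar
  -> R2 @ bar 3 tick 0 v(1, 2): G4/F4 M2 -> B3/B3 P1 similar
  -> R7 @ bar 3 tick 0 v(2,): F4->B3 leap 6st
  -> R1 @ bar 4 tick 0 v(0, 2): E3/B3 P5 -> F3/C4 P5 similar
  -> R2 @ bar 4 tick 0 v(0, 1): E3/B3 P5 -> F3/F4 P8 similar
  -> R3 @ bar 4 tick 0 v(1, 2): F4 above C4
  -> R7 @ bar 4 tick 0 v(1,): B3->F4 leap 6st
  -> R3 @ bar 4 tick 1 v(1, 2): F4 above C4
  -> R3 @ bar 4 tick 2 v(1, 2): F4 above C4
  -> R3 @ bar 4 tick 3 v(1, 2): F4 above C4
  -> R2 @ bar 5 tick 0 v(1, 2): F4/C4 P4 -> A4/D4 P5 similar
  -> R3 @ bar 5 tick 0 v(1, 2): A4 above D4
  -> R4 @ bar 5 tick 0 v(0, 1): E3/A4 P4 untreated
  -> R4 @ bar 5 tick 0 v(0, 2): E3/D4 m7 untreated
  -> R3 @ bar 5 tick 1 v(1, 2): A4 above D4
  -> R3 @ bar 5 tick 2 v(1, 2): A4 above D4
  -> R3 @ bar 5 tick 3 v(1, 2): A4 above D4
  -> R8 @ bar 7 tick 0 v(0, 2): penult P8 not 3rd/6th
  -> R2 @ bar 8 tick 0 v(0, 1): E3/C4 m6 -> F3/F4 P8 similar
  -> R6 @ bar 8 tick 3 v(0, 2): closes on M3

(0, 0, R5, (0, 2))
(1, 0, R7, (1,))
(2, 0, R3, (1, 2))
(2, 0, R4, (0, 1))
(2, 1, R3, (1, 2))
(2, 2, R3, (1, 2))
(2, 3, R3, (1, 2))
(3, 0, R2, (0, 1))
(3, 0, R2, (0, 2))
(3, 0, R2, (1, 2))
(3, 0, R7, (2,))
(4, 0, R1, (0, 2))
(4, 0, R2, (0, 1))
(4, 0, R3, (1, 2))
(4, 0, R7, (1,))
(4, 1, R3, (1, 2))
(4, 2, R3, (1, 2))
(4, 3, R3, (1, 2))
(5, 0, R2, (1, 2))
(5, 0, R3, (1, 2))
(5, 0, R4, (0, 1))
(5, 0, R4, (0, 2))
(5, 1, R3, (1, 2))
(5, 2, R3, (1, 2))
(5, 3, R3, (1, 2))
(7, 0, R8, (0, 2))
(8, 0, R2, (0, 1))
(8, 3, R6, (0, 2))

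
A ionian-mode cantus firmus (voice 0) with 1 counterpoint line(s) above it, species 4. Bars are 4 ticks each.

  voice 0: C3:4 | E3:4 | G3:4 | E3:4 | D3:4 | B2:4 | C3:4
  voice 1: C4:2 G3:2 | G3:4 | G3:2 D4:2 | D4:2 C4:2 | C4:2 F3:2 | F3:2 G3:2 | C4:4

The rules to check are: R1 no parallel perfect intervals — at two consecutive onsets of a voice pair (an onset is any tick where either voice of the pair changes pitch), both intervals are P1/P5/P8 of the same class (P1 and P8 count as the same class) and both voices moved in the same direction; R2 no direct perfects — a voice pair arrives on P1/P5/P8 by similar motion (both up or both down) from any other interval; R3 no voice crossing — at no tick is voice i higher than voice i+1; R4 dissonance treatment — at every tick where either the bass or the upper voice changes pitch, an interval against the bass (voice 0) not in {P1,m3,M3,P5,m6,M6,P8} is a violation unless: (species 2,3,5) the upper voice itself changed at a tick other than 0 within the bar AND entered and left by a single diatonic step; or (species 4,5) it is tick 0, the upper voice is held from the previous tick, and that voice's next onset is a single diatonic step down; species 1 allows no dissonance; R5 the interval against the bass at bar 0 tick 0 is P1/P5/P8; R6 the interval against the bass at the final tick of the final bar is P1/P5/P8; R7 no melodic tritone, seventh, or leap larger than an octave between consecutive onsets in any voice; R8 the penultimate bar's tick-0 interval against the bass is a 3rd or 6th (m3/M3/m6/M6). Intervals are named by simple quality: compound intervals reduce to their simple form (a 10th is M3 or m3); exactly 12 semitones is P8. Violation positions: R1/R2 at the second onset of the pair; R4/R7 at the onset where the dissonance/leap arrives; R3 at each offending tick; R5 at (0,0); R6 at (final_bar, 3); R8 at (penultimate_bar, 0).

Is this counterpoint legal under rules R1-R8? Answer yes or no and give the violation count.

bar 0: v0=C3 v1=C4 (P8)
bar 1: v0=E3 v1=G3 (m3)
bar 2: v0=G3 v1=G3 (P1)
bar 3: v0=E3 v1=D4 (m7)
bar 4: v0=D3 v1=C4 (m7)
bar 5: v0=B2 v1=F3 (TT)
bar 6: v0=C3 v1=C4 (P8)
  R4 @ bar4.0: D3/C4 m7 untreated
  R4 @ bar5.0: B2/F3 TT untreated
  R8 @ bar5.0: penult TT not 3rd/6th
  R2 @ bar6.0: B2/G3 m6 -> C3/C4 P8 similar

No (4 violations)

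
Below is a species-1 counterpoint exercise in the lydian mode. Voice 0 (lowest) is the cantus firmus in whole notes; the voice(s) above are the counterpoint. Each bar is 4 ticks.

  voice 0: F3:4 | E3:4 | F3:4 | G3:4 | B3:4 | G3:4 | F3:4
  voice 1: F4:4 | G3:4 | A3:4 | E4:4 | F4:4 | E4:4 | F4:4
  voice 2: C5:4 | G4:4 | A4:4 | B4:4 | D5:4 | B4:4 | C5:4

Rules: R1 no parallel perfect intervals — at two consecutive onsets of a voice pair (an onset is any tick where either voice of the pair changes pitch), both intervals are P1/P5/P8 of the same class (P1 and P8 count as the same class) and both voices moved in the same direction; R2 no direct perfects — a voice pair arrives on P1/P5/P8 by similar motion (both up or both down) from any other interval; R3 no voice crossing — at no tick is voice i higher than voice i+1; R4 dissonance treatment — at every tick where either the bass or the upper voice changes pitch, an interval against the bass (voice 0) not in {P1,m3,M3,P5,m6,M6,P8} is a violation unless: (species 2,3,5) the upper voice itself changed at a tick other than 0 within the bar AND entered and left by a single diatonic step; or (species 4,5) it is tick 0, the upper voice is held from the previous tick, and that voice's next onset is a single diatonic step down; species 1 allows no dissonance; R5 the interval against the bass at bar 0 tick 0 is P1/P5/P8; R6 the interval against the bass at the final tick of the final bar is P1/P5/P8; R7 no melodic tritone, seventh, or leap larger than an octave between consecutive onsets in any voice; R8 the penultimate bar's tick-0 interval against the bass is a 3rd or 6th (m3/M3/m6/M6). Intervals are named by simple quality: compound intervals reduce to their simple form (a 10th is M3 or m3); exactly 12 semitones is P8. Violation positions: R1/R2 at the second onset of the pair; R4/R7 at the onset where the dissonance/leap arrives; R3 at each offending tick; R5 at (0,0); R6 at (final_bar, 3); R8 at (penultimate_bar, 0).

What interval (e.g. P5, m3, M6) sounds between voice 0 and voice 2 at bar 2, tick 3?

M3

voice 0=F3 voice 2=A4 -> M3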